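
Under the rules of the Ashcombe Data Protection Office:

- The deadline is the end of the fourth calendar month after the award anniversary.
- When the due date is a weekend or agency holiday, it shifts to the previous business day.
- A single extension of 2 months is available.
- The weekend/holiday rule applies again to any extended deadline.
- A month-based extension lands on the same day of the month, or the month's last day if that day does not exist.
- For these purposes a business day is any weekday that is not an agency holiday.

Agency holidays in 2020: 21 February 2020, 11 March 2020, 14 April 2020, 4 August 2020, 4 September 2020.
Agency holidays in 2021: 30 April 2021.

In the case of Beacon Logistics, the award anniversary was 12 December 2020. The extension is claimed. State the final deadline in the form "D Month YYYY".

29 June 2021

4 months after 12 December 2020 falls in April 2021; the last day of that month is 30 April 2021.
30 April 2021 falls on a listed holiday. Rolling to the preceding business day gives 29 April 2021, a Thursday.
The 2 months extension carries 29 April 2021 to 29 June 2021.
29 June 2021 is a Tuesday and not a listed holiday, so it stands.
The final due date is 29 June 2021.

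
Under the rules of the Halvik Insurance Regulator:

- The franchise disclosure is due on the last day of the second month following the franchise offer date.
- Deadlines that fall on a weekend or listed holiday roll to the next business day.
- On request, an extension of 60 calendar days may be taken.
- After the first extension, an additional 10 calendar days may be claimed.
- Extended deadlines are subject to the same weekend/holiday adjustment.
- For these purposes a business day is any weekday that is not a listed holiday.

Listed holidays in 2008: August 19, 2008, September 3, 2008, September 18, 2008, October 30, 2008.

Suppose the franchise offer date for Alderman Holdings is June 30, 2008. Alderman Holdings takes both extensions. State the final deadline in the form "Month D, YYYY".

November 10, 2008

2 months after June 30, 2008 is August 2008; that month ends on August 31, 2008.
August 31, 2008 is a Sunday; the next business day is September 1, 2008 (Monday).
With the 60-day extension, September 1, 2008 becomes October 31, 2008.
Since October 31, 2008 is a Friday and not a holiday, the date is unchanged.
Add the 10 calendar-day extension to October 31, 2008: November 10, 2008.
November 10, 2008 falls on a Monday, which is a business day, so no adjustment is needed.
Deadline: November 10, 2008.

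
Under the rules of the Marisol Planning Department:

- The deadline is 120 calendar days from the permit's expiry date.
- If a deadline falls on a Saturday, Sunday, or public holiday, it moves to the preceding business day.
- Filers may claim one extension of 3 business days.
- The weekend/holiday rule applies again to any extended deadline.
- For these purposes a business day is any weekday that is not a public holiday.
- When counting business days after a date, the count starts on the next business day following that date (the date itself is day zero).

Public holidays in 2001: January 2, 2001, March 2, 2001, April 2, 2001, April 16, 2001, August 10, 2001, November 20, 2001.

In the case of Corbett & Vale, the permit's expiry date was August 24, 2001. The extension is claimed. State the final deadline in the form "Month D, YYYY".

Adding 120 calendar days to August 24, 2001 gives December 22, 2001.
December 22, 2001 is a Saturday, so it moves to the preceding business day, December 21, 2001 (Friday).
The 3-business-day extension runs from December 21, 2001 to December 26, 2001.
December 26, 2001 falls on a Wednesday, which is a business day, so no adjustment is needed.
So the filing is due December 26, 2001.

December 26, 2001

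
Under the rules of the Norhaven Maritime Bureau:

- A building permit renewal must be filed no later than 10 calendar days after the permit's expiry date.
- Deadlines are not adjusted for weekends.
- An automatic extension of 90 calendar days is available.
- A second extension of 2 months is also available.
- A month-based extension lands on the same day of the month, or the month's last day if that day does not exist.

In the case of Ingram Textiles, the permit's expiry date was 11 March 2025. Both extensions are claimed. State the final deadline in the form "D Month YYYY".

10 calendar days after 11 March 2025 is 21 March 2025.
21 March 2025 is a Friday; no weekend or holiday adjustment applies.
Add the 90 calendar-day extension to 21 March 2025: 19 June 2025.
No adjustment is made for weekends or holidays, so 19 June 2025 stands.
The 2 months extension carries 19 June 2025 to 19 August 2025.
No adjustment is made for weekends or holidays, so 19 August 2025 stands.
Deadline: 19 August 2025.

19 August 2025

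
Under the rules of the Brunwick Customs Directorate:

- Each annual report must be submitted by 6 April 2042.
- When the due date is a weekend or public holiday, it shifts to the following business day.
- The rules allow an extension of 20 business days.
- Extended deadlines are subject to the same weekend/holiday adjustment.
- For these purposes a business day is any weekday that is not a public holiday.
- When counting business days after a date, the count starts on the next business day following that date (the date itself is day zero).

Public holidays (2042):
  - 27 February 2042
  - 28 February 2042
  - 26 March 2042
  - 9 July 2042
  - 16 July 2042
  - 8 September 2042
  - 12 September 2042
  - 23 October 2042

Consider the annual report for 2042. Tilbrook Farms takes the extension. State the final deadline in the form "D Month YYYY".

5 May 2042

The stated deadline is 6 April 2042.
6 April 2042 falls on a Sunday. Rolling to the next business day gives 7 April 2042, a Monday.
Counting 20 further business days from 7 April 2042 reaches 5 May 2042.
5 May 2042 falls on a Monday, which is a business day, so no adjustment is needed.
So the filing is due 5 May 2042.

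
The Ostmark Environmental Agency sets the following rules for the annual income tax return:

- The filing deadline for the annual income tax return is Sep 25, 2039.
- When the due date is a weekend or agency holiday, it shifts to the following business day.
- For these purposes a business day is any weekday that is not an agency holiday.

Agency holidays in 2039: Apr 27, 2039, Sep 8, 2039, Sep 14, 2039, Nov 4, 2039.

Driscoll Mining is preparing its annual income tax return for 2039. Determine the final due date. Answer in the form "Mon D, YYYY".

The stated deadline is Sep 25, 2039.
Sep 25, 2039 falls on a Sunday. Rolling to the next business day gives Sep 26, 2039, a Monday.
Final deadline: Sep 26, 2039.

Sep 26, 2039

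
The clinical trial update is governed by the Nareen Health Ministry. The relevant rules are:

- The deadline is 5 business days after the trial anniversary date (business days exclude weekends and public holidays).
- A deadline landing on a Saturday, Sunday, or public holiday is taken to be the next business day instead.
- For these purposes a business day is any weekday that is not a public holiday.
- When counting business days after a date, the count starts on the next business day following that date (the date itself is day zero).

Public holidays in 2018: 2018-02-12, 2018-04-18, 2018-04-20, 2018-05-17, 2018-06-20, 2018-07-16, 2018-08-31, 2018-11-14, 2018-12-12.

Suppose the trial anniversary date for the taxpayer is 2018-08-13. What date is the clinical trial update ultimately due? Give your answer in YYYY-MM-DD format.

5 business days after 2018-08-13, excluding weekends and holidays, is 2018-08-20.
Since 2018-08-20 is a Monday and not a holiday, the date is unchanged.
The final due date is 2018-08-20.

2018-08-20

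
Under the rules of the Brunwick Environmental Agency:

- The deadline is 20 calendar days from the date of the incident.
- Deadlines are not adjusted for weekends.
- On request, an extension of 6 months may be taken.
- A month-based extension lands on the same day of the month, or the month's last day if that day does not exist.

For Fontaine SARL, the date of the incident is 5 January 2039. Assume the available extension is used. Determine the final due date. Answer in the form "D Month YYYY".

25 July 2039

20 calendar days after 5 January 2039 is 25 January 2039.
25 January 2039 falls on a Tuesday. The rules make no weekend/holiday allowance, so it remains 25 January 2039.
The 6 months extension carries 25 January 2039 to 25 July 2039.
25 July 2039 is a Monday; no weekend or holiday adjustment applies.
Deadline: 25 July 2039.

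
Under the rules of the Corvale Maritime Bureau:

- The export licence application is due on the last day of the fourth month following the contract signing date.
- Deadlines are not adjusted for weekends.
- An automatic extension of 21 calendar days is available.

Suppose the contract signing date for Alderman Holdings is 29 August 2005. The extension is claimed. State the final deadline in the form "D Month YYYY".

The fourth month after 29 August 2005 is December 2005, whose last day is 31 December 2005.
31 December 2005 is a Saturday; no weekend or holiday adjustment applies.
With the 21-day extension, 31 December 2005 becomes 21 January 2006.
21 January 2006 is a Saturday; no weekend or holiday adjustment applies.
The final due date is 21 January 2006.

21 January 2006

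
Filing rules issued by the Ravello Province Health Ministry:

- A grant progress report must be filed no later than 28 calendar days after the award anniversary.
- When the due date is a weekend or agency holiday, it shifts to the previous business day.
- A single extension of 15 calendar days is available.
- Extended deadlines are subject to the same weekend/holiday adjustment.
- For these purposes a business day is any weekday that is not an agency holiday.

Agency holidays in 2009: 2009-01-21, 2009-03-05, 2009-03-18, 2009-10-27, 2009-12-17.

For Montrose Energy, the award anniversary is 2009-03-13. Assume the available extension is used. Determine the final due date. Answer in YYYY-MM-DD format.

Trigger date 2009-03-13 + 28 calendar days = 2009-04-10.
Since 2009-04-10 is a Friday and not a holiday, the date is unchanged.
Applying the 15-calendar-day extension: 2009-04-10 + 15 days = 2009-04-25.
Because 2009-04-25 is a Saturday, the deadline becomes 2009-04-24 (Friday).
Deadline: 2009-04-24.

2009-04-24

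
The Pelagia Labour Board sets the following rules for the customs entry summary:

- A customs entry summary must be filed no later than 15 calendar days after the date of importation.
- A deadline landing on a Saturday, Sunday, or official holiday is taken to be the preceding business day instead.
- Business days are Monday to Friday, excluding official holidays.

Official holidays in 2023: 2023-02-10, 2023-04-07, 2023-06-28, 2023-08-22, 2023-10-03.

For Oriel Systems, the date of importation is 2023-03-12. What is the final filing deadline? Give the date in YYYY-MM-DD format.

Trigger date 2023-03-12 + 15 calendar days = 2023-03-27.
2023-03-27 is a Monday and not a listed holiday, so it stands.
The final due date is 2023-03-27.

2023-03-27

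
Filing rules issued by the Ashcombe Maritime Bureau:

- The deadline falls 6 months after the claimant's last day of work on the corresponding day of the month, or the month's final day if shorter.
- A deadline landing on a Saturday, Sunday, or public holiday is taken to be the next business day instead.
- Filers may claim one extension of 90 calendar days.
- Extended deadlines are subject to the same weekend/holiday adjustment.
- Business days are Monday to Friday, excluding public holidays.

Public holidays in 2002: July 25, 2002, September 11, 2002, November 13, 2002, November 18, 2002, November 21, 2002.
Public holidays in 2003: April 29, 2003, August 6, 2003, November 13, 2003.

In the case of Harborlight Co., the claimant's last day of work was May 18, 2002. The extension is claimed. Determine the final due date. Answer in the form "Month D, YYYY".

February 17, 2003

6 months after May 18, 2002, on the same day of the month, is November 18, 2002.
Because November 18, 2002 is a listed holiday, the deadline becomes November 19, 2002 (Tuesday).
The 90-calendar-day extension moves the deadline from November 19, 2002 to February 17, 2003.
February 17, 2003 (Monday) is already a business day.
So the filing is due February 17, 2003.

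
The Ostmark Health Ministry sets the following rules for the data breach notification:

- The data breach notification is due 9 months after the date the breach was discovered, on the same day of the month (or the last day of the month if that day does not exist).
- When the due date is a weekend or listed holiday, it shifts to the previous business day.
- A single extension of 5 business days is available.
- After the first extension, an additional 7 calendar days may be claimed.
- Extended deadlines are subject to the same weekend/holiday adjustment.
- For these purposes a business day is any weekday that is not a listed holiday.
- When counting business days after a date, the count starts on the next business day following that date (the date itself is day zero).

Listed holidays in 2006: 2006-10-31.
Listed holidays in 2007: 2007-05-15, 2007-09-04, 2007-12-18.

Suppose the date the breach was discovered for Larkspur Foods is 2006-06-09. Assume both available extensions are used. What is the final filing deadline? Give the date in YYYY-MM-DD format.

Moving 9 months forward from 2006-06-09 on the corresponding day gives 2007-03-09.
2007-03-09 is a Friday and not a listed holiday, so it stands.
The 5-business-day extension runs from 2007-03-09 to 2007-03-16.
2007-03-16 falls on a Friday, which is a business day, so no adjustment is needed.
Add the 7 calendar-day extension to 2007-03-16: 2007-03-23.
2007-03-23 (Friday) is already a business day.
So the filing is due 2007-03-23.

2007-03-23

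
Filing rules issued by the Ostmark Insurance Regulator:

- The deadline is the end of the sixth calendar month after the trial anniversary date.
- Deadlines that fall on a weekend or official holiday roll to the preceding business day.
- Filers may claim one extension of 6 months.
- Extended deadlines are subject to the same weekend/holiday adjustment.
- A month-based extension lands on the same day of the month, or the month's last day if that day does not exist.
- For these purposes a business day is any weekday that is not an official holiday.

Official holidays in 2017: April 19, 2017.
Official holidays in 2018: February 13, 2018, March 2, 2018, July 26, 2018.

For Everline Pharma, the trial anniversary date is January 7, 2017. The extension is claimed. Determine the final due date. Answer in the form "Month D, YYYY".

January 31, 2018

6 months after January 7, 2017 falls in July 2017; the last day of that month is July 31, 2017.
July 31, 2017 (Monday) is already a business day.
The 6 months extension carries July 31, 2017 to January 31, 2018.
January 31, 2018 is a Wednesday and not a listed holiday, so it stands.
The final due date is January 31, 2018.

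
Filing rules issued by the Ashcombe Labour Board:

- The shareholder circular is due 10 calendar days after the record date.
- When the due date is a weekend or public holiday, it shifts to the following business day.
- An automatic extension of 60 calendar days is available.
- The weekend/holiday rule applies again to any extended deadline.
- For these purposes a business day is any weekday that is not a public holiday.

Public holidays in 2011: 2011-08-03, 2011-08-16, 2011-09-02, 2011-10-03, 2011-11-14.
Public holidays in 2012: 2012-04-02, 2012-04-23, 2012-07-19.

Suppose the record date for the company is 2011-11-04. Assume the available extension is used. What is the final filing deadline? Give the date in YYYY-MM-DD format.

2012-01-16

From 2011-11-04, 10 calendar days later is 2011-11-14.
Because 2011-11-14 is a listed holiday, the deadline becomes 2011-11-15 (Tuesday).
Add the 60 calendar-day extension to 2011-11-15: 2012-01-14.
2012-01-14 is a Saturday, so it moves to the next business day, 2012-01-16 (Monday).
So the filing is due 2012-01-16.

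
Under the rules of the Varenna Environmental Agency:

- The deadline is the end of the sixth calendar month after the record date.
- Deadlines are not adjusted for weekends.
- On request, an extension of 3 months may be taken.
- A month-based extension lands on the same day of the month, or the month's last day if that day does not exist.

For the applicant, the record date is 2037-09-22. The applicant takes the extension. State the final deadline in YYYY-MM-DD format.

2038-06-30

6 months after 2037-09-22 is March 2038; that month ends on 2038-03-31.
2038-03-31 falls on a Wednesday. The rules make no weekend/holiday allowance, so it remains 2038-03-31.
The 3 months extension carries 2038-03-31 to 2038-06-30 (day 31 does not exist in June, so the month's last day is used).
No adjustment is made for weekends or holidays, so 2038-06-30 stands.
Final deadline: 2038-06-30.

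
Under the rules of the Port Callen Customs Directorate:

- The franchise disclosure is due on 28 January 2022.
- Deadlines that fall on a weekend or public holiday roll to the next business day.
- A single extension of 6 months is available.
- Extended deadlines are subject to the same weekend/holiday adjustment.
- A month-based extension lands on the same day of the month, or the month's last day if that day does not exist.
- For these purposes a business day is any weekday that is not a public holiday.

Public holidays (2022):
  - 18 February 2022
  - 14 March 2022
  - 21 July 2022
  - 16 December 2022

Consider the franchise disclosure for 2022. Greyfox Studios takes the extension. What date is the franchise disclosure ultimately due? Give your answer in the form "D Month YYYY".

Start from the fixed due date, 28 January 2022.
28 January 2022 falls on a Friday, which is a business day, so no adjustment is needed.
The 6 months extension carries 28 January 2022 to 28 July 2022.
28 July 2022 falls on a Thursday, which is a business day, so no adjustment is needed.
Deadline: 28 July 2022.

28 July 2022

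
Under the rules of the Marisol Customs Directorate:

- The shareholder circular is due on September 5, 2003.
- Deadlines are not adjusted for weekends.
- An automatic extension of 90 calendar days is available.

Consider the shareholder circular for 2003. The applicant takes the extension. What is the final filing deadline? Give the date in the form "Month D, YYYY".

December 4, 2003

Start from the fixed due date, September 5, 2003.
September 5, 2003 falls on a Friday. The rules make no weekend/holiday allowance, so it remains September 5, 2003.
Add the 90 calendar-day extension to September 5, 2003: December 4, 2003.
December 4, 2003 is a Thursday; no weekend or holiday adjustment applies.
Final deadline: December 4, 2003.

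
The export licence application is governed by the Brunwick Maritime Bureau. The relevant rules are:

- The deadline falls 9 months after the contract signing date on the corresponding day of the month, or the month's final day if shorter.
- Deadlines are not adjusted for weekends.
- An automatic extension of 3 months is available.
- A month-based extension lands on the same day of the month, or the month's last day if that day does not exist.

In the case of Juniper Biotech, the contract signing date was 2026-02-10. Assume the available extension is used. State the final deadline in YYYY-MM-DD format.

Moving 9 months forward from 2026-02-10 on the corresponding day gives 2026-11-10.
2026-11-10 falls on a Tuesday. The rules make no weekend/holiday allowance, so it remains 2026-11-10.
The 3 months extension carries 2026-11-10 to 2027-02-10.
2027-02-10 falls on a Wednesday. The rules make no weekend/holiday allowance, so it remains 2027-02-10.
Deadline: 2027-02-10.

2027-02-10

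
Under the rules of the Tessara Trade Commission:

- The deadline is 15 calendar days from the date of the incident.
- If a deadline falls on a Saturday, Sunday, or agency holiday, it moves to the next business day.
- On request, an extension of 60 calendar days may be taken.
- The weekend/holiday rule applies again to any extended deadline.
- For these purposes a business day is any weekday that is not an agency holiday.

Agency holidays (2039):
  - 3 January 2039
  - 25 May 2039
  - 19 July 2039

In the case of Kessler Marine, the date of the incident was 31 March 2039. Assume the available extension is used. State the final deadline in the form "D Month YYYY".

14 June 2039

From 31 March 2039, 15 calendar days later is 15 April 2039.
15 April 2039 (Friday) is already a business day.
With the 60-day extension, 15 April 2039 becomes 14 June 2039.
Since 14 June 2039 is a Tuesday and not a holiday, the date is unchanged.
Deadline: 14 June 2039.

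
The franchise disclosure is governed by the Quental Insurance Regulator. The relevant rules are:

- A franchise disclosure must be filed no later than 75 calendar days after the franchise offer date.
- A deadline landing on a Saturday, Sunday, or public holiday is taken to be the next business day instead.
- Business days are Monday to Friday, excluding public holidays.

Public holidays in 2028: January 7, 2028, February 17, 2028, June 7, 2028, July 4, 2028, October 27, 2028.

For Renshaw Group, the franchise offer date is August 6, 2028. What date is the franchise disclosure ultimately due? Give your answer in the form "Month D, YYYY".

October 20, 2028

Adding 75 calendar days to August 6, 2028 gives October 20, 2028.
October 20, 2028 falls on a Friday, which is a business day, so no adjustment is needed.
The final due date is October 20, 2028.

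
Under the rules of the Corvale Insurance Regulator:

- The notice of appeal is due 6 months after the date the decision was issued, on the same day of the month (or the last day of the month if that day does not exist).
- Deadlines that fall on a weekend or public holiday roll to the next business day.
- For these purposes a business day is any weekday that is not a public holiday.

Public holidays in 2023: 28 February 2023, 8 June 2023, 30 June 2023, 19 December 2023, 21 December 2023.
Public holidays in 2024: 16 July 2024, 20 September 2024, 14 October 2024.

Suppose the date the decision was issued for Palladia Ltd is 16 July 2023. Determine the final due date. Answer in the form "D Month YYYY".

6 months from 16 July 2023 is 16 January 2024.
Since 16 January 2024 is a Tuesday and not a holiday, the date is unchanged.
So the filing is due 16 January 2024.

16 January 2024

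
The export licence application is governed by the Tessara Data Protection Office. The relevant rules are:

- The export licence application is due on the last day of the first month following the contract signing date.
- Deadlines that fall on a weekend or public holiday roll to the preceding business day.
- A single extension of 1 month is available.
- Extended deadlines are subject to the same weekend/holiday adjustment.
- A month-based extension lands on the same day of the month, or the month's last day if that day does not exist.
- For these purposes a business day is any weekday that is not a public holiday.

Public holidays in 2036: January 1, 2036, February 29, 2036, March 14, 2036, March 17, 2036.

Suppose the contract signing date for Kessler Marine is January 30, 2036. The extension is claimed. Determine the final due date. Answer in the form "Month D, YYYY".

The first month after January 30, 2036 is February 2036, whose last day is February 29, 2036.
February 29, 2036 falls on a listed holiday. Rolling to the preceding business day gives February 28, 2036, a Thursday.
The 1 month extension carries February 28, 2036 to March 28, 2036.
March 28, 2036 (Friday) is already a business day.
Deadline: March 28, 2036.

March 28, 2036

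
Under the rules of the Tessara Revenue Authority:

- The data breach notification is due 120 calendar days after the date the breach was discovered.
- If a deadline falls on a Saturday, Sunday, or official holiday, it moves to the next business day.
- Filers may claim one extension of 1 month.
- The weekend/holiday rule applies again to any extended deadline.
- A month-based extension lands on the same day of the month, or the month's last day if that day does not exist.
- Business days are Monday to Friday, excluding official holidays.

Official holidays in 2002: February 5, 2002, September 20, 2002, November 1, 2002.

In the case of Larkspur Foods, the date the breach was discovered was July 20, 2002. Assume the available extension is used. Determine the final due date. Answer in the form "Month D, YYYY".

December 18, 2002

From July 20, 2002, 120 calendar days later is November 17, 2002.
November 17, 2002 falls on a Sunday. Rolling to the next business day gives November 18, 2002, a Monday.
The 1 month extension carries November 18, 2002 to December 18, 2002.
December 18, 2002 falls on a Wednesday, which is a business day, so no adjustment is needed.
Final deadline: December 18, 2002.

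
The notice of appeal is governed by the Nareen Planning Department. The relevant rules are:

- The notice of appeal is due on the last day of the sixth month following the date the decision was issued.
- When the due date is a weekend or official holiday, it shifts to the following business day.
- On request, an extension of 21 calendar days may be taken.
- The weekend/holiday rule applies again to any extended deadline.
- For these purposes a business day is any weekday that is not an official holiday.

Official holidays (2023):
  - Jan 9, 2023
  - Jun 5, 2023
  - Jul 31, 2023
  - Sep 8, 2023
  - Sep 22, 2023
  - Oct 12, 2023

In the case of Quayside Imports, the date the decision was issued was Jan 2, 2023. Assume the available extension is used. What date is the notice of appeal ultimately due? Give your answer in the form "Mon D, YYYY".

The sixth month after Jan 2, 2023 is July 2023, whose last day is Jul 31, 2023.
Jul 31, 2023 falls on a listed holiday. Rolling to the next business day gives Aug 1, 2023, a Tuesday.
With the 21-day extension, Aug 1, 2023 becomes Aug 22, 2023.
Since Aug 22, 2023 is a Tuesday and not a holiday, the date is unchanged.
So the filing is due Aug 22, 2023.

Aug 22, 2023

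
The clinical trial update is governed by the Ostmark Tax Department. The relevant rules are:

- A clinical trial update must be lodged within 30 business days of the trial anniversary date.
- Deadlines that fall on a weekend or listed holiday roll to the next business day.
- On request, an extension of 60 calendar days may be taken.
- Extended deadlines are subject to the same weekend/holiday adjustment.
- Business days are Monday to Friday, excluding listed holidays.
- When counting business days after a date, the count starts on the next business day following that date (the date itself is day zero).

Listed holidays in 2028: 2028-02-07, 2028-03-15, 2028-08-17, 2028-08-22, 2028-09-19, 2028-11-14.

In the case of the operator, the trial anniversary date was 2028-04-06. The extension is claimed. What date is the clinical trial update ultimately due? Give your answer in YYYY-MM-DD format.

30 business days after 2028-04-06, excluding weekends and holidays, is 2028-05-18.
2028-05-18 (Thursday) is already a business day.
Add the 60 calendar-day extension to 2028-05-18: 2028-07-17.
2028-07-17 falls on a Monday, which is a business day, so no adjustment is needed.
The final due date is 2028-07-17.

2028-07-17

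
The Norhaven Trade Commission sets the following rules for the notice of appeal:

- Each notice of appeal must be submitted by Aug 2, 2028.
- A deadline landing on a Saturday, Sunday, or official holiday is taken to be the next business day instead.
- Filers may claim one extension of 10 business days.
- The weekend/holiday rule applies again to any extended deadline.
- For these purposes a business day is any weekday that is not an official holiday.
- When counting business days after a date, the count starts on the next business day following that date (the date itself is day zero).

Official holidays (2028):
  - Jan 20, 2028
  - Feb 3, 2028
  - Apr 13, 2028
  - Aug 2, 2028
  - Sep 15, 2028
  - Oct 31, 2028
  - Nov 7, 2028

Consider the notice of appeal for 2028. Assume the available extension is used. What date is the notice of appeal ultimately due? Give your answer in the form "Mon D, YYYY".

Aug 17, 2028

The statutory due date is Aug 2, 2028.
Because Aug 2, 2028 is a listed holiday, the deadline becomes Aug 3, 2028 (Thursday).
The 10-business-day extension runs from Aug 3, 2028 to Aug 17, 2028.
Since Aug 17, 2028 is a Thursday and not a holiday, the date is unchanged.
The final due date is Aug 17, 2028.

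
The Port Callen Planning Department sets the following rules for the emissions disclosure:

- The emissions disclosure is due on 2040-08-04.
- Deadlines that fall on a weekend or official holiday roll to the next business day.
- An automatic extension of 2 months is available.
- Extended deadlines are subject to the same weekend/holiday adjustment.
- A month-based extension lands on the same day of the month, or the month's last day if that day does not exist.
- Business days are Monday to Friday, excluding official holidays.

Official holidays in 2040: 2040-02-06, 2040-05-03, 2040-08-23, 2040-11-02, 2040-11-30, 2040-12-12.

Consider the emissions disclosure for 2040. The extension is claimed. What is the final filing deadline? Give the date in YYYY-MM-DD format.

2040-10-08

The stated deadline is 2040-08-04.
2040-08-04 falls on a Saturday. Rolling to the next business day gives 2040-08-06, a Monday.
Add 2 months to 2040-08-06: 2040-10-06.
2040-10-06 is a Saturday, so it moves to the next business day, 2040-10-08 (Monday).
Final deadline: 2040-10-08.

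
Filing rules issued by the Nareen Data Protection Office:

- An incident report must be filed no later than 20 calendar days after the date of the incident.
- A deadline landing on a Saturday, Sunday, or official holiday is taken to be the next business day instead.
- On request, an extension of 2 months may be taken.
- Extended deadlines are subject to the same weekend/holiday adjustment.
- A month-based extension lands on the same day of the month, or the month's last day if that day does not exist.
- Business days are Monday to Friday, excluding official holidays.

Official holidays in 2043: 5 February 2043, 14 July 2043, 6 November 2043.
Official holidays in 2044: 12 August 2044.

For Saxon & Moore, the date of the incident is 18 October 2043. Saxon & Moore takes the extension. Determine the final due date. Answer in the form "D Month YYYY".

11 January 2044

20 calendar days after 18 October 2043 is 7 November 2043.
7 November 2043 falls on a Saturday. Rolling to the next business day gives 9 November 2043, a Monday.
The 2 months extension carries 9 November 2043 to 9 January 2044.
Because 9 January 2044 is a Saturday, the deadline becomes 11 January 2044 (Monday).
The final due date is 11 January 2044.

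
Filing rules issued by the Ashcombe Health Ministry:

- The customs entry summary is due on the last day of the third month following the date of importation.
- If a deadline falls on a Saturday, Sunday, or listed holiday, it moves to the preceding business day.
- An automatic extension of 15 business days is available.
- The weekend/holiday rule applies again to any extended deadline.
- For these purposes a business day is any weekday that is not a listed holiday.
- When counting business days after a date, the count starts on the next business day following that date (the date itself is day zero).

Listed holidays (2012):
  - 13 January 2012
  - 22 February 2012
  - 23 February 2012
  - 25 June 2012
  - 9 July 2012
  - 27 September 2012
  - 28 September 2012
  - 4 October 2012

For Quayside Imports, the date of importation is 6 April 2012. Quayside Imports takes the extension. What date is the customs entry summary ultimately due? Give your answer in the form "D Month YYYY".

21 August 2012

The third month after 6 April 2012 is July 2012, whose last day is 31 July 2012.
31 July 2012 (Tuesday) is already a business day.
The 15-business-day extension runs from 31 July 2012 to 21 August 2012.
21 August 2012 (Tuesday) is already a business day.
The final due date is 21 August 2012.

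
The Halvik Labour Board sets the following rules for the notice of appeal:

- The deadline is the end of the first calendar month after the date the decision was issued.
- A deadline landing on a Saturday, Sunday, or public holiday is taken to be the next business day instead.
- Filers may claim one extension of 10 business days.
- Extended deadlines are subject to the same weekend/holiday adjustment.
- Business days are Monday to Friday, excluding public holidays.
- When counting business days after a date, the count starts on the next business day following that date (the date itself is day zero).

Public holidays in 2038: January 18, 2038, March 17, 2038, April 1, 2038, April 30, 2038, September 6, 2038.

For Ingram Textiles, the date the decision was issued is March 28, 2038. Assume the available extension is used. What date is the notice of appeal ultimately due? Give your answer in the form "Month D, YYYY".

May 17, 2038

1 month after March 28, 2038 is April 2038; that month ends on April 30, 2038.
April 30, 2038 is a listed holiday, so it moves to the next business day, May 3, 2038 (Monday).
Counting 10 further business days from May 3, 2038 reaches May 17, 2038.
May 17, 2038 is a Monday and not a listed holiday, so it stands.
So the filing is due May 17, 2038.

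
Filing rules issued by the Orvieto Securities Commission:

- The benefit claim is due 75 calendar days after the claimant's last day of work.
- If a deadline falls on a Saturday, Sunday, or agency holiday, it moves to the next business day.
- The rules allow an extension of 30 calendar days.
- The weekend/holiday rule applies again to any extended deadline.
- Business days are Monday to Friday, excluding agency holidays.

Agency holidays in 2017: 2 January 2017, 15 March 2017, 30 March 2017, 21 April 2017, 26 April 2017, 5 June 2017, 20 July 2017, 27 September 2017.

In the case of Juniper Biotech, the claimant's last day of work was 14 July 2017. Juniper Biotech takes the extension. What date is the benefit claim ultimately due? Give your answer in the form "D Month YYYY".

Adding 75 calendar days to 14 July 2017 gives 27 September 2017.
Because 27 September 2017 is a listed holiday, the deadline becomes 28 September 2017 (Thursday).
The 30-calendar-day extension moves the deadline from 28 September 2017 to 28 October 2017.
Because 28 October 2017 is a Saturday, the deadline becomes 30 October 2017 (Monday).
Deadline: 30 October 2017.

30 October 2017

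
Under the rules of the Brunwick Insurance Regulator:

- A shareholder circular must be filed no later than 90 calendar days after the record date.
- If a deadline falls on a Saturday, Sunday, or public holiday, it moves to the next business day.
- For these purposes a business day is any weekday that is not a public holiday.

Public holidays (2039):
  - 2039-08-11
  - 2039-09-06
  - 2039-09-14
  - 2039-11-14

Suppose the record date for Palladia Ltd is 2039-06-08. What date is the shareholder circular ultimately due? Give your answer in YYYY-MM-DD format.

90 calendar days after 2039-06-08 is 2039-09-06.
2039-09-06 falls on a listed holiday. Rolling to the next business day gives 2039-09-07, a Wednesday.
Final deadline: 2039-09-07.

2039-09-07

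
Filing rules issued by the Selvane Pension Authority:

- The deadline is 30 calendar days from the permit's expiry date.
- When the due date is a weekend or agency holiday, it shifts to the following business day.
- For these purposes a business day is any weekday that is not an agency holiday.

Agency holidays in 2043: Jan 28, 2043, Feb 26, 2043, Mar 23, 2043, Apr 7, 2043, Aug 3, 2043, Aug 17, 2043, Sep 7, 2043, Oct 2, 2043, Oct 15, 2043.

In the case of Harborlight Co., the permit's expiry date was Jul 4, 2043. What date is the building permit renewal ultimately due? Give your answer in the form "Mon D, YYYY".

Trigger date Jul 4, 2043 + 30 calendar days = Aug 3, 2043.
Because Aug 3, 2043 is a listed holiday, the deadline becomes Aug 4, 2043 (Tuesday).
Final deadline: Aug 4, 2043.

Aug 4, 2043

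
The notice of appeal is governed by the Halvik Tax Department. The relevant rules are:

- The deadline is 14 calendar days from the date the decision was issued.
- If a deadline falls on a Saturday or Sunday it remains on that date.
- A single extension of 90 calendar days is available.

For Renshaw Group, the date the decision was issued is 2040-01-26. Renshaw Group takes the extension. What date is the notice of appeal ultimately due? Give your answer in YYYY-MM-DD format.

From 2040-01-26, 14 calendar days later is 2040-02-09.
2040-02-09 is a Thursday; no weekend or holiday adjustment applies.
With the 90-day extension, 2040-02-09 becomes 2040-05-09.
2040-05-09 is a Wednesday; no weekend or holiday adjustment applies.
So the filing is due 2040-05-09.

2040-05-09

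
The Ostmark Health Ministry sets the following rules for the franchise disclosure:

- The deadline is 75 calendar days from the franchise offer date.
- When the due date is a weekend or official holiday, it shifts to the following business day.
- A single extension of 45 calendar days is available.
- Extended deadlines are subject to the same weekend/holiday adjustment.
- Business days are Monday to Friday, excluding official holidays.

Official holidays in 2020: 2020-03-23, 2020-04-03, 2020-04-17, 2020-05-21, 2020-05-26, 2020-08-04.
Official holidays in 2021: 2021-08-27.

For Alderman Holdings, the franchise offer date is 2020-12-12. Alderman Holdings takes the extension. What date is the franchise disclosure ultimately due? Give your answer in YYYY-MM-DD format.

2021-04-12

From 2020-12-12, 75 calendar days later is 2021-02-25.
Since 2021-02-25 is a Thursday and not a holiday, the date is unchanged.
Applying the 45-calendar-day extension: 2021-02-25 + 45 days = 2021-04-11.
2021-04-11 is a Sunday, so it moves to the next business day, 2021-04-12 (Monday).
So the filing is due 2021-04-12.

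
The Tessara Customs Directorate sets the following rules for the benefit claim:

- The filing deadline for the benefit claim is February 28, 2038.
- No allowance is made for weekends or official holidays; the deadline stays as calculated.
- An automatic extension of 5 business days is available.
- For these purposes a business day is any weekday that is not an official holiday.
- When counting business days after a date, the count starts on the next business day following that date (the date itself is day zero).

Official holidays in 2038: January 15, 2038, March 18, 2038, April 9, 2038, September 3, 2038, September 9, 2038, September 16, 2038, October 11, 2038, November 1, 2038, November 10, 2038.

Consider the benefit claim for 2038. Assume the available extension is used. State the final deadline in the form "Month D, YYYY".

The statutory due date is February 28, 2038.
February 28, 2038 is a Sunday; no weekend or holiday adjustment applies.
Counting 5 further business days from February 28, 2038 reaches March 5, 2038.
March 5, 2038 falls on a Friday. The rules make no weekend/holiday allowance, so it remains March 5, 2038.
The final due date is March 5, 2038.

March 5, 2038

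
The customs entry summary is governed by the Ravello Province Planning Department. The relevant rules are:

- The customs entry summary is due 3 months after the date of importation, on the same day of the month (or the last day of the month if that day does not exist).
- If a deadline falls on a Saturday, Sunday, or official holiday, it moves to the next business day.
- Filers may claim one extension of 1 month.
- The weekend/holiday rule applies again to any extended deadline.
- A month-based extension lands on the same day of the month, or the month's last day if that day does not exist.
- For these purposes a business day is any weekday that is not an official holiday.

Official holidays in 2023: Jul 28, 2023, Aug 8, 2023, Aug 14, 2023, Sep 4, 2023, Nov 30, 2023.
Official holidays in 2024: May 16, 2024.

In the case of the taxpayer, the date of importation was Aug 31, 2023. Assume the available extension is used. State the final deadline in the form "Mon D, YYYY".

Jan 1, 2024

Moving 3 months forward from Aug 31, 2023 on the corresponding day gives Nov 30, 2023 (day 31 does not exist in November, so the month's last day is used).
Nov 30, 2023 is a listed holiday, so it moves to the next business day, Dec 1, 2023 (Friday).
The 1 month extension carries Dec 1, 2023 to Jan 1, 2024.
Since Jan 1, 2024 is a Monday and not a holiday, the date is unchanged.
Deadline: Jan 1, 2024.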